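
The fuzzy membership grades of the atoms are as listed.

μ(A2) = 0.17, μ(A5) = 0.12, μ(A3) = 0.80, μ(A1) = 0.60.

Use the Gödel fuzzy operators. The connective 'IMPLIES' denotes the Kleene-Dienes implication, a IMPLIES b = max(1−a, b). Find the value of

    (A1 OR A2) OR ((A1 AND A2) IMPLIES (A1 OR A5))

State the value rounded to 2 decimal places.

A1 OR A2 = max(a, b) on (0.60, 0.17) = 0.60
A1 AND A2 = min(a, b) on (0.60, 0.17) = 0.17
A1 OR A5 = max(a, b) on (0.60, 0.12) = 0.60
(A1 AND A2) IMPLIES (A1 OR A5)  [Kleene-Dienes: max(1−a, b)] with a=0.17, b=0.60 → 0.83
(A1 OR A2) OR ((A1 AND A2) IMPLIES (A1 OR A5)) = max(a, b) on (0.60, 0.83) = 0.83

0.83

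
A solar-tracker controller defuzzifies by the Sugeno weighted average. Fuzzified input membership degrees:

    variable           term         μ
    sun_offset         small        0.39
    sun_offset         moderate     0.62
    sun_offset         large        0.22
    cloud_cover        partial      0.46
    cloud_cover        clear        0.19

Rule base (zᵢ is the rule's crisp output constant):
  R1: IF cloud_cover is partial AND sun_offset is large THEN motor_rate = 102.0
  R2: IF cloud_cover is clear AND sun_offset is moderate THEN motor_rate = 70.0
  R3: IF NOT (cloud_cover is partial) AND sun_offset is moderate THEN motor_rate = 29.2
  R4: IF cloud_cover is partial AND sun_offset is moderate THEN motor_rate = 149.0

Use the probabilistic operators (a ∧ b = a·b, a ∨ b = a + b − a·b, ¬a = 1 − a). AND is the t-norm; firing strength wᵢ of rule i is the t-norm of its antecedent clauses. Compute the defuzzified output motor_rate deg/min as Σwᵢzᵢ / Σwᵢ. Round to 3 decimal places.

84.433

R1 (z=102.0): partial=0.46, large=0.22; AND[a·b] → w = 0.1012
R2 (z=70.0): clear=0.19, moderate=0.62; AND[a·b] → w = 0.1178
R3 (z=29.2): ¬partial=1−0.46=0.54, moderate=0.62; AND[a·b] → w = 0.3348
R4 (z=149.0): partial=0.46, moderate=0.62; AND[a·b] → w = 0.2852
Weighted average = (0.1012·102.0 + 0.1178·70.0 + 0.3348·29.2 + 0.2852·149.0) / (0.1012 + 0.1178 + 0.3348 + 0.2852)
  = 70.8394 / 0.8390 = 84.433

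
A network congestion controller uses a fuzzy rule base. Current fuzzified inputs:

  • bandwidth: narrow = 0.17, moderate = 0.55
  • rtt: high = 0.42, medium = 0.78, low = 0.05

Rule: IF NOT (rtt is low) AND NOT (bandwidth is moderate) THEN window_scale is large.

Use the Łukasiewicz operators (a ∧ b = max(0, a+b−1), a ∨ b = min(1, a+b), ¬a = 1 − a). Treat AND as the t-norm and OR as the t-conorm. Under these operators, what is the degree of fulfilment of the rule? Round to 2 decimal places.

firing strength: ¬low=1−0.05=0.95, ¬moderate=1−0.55=0.45; AND[max(0, a+b−1)] → w = 0.40

0.40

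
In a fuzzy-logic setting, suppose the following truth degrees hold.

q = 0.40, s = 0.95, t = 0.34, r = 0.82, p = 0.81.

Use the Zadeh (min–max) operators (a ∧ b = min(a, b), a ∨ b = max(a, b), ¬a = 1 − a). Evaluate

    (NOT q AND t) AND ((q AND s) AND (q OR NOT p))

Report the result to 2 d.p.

NOT q = 1 − 0.40 = 0.60
NOT q AND t = min(a, b) on (0.60, 0.34) = 0.34
q AND s = min(a, b) on (0.40, 0.95) = 0.40
NOT p = 1 − 0.81 = 0.19
q OR NOT p = max(a, b) on (0.40, 0.19) = 0.40
(q AND s) AND (q OR NOT p) = min(a, b) on (0.40, 0.40) = 0.40
(NOT q AND t) AND ((q AND s) AND (q OR NOT p)) = min(a, b) on (0.34, 0.40) = 0.34

0.34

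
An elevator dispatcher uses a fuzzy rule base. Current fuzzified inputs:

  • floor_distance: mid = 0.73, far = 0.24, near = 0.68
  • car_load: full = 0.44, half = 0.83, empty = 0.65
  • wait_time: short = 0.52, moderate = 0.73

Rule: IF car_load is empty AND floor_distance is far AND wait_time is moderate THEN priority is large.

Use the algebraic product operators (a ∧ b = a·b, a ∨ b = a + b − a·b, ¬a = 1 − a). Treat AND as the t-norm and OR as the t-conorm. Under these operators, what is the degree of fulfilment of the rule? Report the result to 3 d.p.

firing strength: empty=0.65, far=0.24, moderate=0.73; AND[a·b] → w = 0.1139

0.114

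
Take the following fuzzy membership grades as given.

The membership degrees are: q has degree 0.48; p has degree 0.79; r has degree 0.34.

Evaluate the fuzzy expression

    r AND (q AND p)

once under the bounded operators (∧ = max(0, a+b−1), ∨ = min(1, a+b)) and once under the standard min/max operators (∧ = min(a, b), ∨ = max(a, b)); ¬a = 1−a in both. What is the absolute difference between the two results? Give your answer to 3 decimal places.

0.340

Under bounded:
  q AND p = max(0, a+b−1) on (0.48, 0.79) = 0.27
  r AND (q AND p) = max(0, a+b−1) on (0.34, 0.27) = 0.00
  → value = 0.0000
Under standard min/max:
  q AND p = min(a, b) on (0.48, 0.79) = 0.48
  r AND (q AND p) = min(a, b) on (0.34, 0.48) = 0.34
  → value = 0.3400
|0.0000 − 0.3400| = 0.340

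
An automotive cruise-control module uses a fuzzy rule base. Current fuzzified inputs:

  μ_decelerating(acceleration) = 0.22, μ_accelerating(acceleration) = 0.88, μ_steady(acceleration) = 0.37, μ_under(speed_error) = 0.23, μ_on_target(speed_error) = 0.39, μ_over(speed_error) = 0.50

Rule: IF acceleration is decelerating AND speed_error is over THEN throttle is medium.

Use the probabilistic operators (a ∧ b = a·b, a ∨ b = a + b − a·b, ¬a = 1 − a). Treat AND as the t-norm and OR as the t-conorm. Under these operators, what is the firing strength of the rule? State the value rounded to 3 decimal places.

0.110

firing strength: decelerating=0.22, over=0.50; AND[a·b] → w = 0.1100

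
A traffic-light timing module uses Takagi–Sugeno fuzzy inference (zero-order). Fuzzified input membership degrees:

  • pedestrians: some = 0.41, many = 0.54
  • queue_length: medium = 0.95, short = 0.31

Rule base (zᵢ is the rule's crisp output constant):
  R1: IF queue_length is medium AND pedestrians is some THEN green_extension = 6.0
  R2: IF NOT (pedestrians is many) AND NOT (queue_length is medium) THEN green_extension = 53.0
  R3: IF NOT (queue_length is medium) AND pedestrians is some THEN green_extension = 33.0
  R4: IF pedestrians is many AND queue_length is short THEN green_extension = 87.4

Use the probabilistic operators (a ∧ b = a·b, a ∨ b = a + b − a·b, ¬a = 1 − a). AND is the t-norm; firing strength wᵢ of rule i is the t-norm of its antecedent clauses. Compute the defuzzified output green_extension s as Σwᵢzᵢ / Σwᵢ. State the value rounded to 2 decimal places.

31.42

R1 (z=6.0): medium=0.95, some=0.41; AND[a·b] → w = 0.3895
R2 (z=53.0): ¬many=1−0.54=0.46, ¬medium=1−0.95=0.05; AND[a·b] → w = 0.0230
R3 (z=33.0): ¬medium=1−0.95=0.05, some=0.41; AND[a·b] → w = 0.0205
R4 (z=87.4): many=0.54, short=0.31; AND[a·b] → w = 0.1674
Weighted average = (0.3895·6.0 + 0.0230·53.0 + 0.0205·33.0 + 0.1674·87.4) / (0.3895 + 0.0230 + 0.0205 + 0.1674)
  = 18.8633 / 0.6004 = 31.42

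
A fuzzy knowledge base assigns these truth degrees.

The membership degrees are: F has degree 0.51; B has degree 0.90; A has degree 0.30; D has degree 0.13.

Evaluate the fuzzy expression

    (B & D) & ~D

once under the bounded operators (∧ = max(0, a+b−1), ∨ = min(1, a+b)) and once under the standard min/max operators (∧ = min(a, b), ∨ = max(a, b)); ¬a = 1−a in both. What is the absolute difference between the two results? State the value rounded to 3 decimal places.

Under bounded:
  B & D = max(0, a+b−1) on (0.90, 0.13) = 0.03
  ~D = 1 − 0.13 = 0.87
  (B & D) & ~D = max(0, a+b−1) on (0.03, 0.87) = 0.00
  → value = 0.0000
Under standard min/max:
  B & D = min(a, b) on (0.90, 0.13) = 0.13
  ~D = 1 − 0.13 = 0.87
  (B & D) & ~D = min(a, b) on (0.13, 0.87) = 0.13
  → value = 0.1300
|0.0000 − 0.1300| = 0.130

0.130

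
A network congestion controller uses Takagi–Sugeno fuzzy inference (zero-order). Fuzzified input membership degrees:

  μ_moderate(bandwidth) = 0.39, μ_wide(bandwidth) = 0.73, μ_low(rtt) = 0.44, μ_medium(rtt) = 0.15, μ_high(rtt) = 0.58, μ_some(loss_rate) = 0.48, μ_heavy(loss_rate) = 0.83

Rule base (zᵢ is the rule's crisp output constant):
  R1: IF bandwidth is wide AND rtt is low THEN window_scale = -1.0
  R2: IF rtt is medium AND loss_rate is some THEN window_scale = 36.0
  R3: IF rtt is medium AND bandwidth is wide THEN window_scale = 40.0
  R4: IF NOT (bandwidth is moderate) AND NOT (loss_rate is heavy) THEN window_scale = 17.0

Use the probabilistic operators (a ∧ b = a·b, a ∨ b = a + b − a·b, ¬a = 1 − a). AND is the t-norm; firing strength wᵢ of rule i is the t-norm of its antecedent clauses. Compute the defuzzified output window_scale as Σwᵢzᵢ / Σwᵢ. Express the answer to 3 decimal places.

R1 (z=-1.0): wide=0.73, low=0.44; AND[a·b] → w = 0.3212
R2 (z=36.0): medium=0.15, some=0.48; AND[a·b] → w = 0.0720
R3 (z=40.0): medium=0.15, wide=0.73; AND[a·b] → w = 0.1095
R4 (z=17.0): ¬moderate=1−0.39=0.61, ¬heavy=1−0.83=0.17; AND[a·b] → w = 0.1037
Weighted average = (0.3212·-1.0 + 0.0720·36.0 + 0.1095·40.0 + 0.1037·17.0) / (0.3212 + 0.0720 + 0.1095 + 0.1037)
  = 8.4137 / 0.6064 = 13.875

13.875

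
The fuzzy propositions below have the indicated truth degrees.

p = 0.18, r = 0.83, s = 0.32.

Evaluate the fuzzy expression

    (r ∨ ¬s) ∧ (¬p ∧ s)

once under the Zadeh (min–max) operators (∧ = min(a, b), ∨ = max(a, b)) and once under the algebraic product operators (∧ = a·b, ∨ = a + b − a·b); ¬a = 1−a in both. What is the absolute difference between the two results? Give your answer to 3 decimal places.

Under Zadeh (min–max):
  ¬s = 1 − 0.32 = 0.68
  r ∨ ¬s = max(a, b) on (0.83, 0.68) = 0.83
  ¬p = 1 − 0.18 = 0.82
  ¬p ∧ s = min(a, b) on (0.82, 0.32) = 0.32
  (r ∨ ¬s) ∧ (¬p ∧ s) = min(a, b) on (0.83, 0.32) = 0.32
  → value = 0.3200
Under algebraic product:
  ¬s = 1 − 0.3200 = 0.6800
  r ∨ ¬s = a + b − a·b on (0.8300, 0.6800) = 0.9456
  ¬p = 1 − 0.1800 = 0.8200
  ¬p ∧ s = a·b on (0.8200, 0.3200) = 0.2624
  (r ∨ ¬s) ∧ (¬p ∧ s) = a·b on (0.9456, 0.2624) = 0.2481
  → value = 0.2481
|0.3200 − 0.2481| = 0.072

0.072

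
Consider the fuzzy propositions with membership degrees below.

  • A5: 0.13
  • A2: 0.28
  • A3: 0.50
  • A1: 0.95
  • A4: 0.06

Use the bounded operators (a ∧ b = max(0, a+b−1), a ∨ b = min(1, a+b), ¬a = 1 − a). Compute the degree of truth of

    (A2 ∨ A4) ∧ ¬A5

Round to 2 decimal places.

A2 ∨ A4 = min(1, a+b) on (0.28, 0.06) = 0.34
¬A5 = 1 − 0.13 = 0.87
(A2 ∨ A4) ∧ ¬A5 = max(0, a+b−1) on (0.34, 0.87) = 0.21

0.21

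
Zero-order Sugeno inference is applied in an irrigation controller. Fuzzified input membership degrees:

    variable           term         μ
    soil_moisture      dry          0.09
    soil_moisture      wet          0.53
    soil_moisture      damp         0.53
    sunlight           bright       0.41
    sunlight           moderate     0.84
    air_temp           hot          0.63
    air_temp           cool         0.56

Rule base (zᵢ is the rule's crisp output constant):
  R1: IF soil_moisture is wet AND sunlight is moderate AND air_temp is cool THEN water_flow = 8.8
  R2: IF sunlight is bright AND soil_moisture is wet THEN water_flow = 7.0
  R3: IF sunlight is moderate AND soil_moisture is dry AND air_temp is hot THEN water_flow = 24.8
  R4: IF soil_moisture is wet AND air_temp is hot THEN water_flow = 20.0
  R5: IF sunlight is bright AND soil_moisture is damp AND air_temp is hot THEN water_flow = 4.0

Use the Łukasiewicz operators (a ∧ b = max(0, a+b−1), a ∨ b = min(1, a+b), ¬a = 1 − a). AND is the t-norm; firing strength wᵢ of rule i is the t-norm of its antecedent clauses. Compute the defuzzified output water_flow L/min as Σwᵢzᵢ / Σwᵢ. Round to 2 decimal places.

R1 (z=8.8): wet=0.53, moderate=0.84, cool=0.56; AND[max(0, a+b−1)] → w = 0.00
R2 (z=7.0): bright=0.41, wet=0.53; AND[max(0, a+b−1)] → w = 0.00
R3 (z=24.8): moderate=0.84, dry=0.09, hot=0.63; AND[max(0, a+b−1)] → w = 0.00
R4 (z=20.0): wet=0.53, hot=0.63; AND[max(0, a+b−1)] → w = 0.16
R5 (z=4.0): bright=0.41, damp=0.53, hot=0.63; AND[max(0, a+b−1)] → w = 0.00
Weighted average = (0.00·8.8 + 0.00·7.0 + 0.00·24.8 + 0.16·20.0 + 0.00·4.0) / (0.00 + 0.00 + 0.00 + 0.16 + 0.00)
  = 3.2000 / 0.1600 = 20.00

20.00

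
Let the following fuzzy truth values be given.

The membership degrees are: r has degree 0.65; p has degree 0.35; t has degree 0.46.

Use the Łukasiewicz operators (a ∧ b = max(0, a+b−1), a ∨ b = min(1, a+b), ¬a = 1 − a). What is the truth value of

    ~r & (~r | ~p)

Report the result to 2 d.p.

~r = 1 − 0.65 = 0.35
~r = 1 − 0.65 = 0.35
~p = 1 − 0.35 = 0.65
~r | ~p = min(1, a+b) on (0.35, 0.65) = 1.00
~r & (~r | ~p) = max(0, a+b−1) on (0.35, 1.00) = 0.35

0.35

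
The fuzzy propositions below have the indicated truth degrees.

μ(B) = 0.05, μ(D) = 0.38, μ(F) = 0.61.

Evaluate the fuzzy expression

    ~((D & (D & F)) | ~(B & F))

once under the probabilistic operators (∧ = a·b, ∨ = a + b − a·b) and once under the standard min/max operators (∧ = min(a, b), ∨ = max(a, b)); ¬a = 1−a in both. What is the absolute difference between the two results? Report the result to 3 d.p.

0.022

Under probabilistic:
  D & F = a·b on (0.3800, 0.6100) = 0.2318
  D & (D & F) = a·b on (0.3800, 0.2318) = 0.0881
  B & F = a·b on (0.0500, 0.6100) = 0.0305
  ~(B & F) = 1 − 0.0305 = 0.9695
  (D & (D & F)) | ~(B & F) = a + b − a·b on (0.0881, 0.9695) = 0.9722
  ~((D & (D & F)) | ~(B & F)) = 1 − 0.9722 = 0.0278
  → value = 0.0278
Under standard min/max:
  D & F = min(a, b) on (0.38, 0.61) = 0.38
  D & (D & F) = min(a, b) on (0.38, 0.38) = 0.38
  B & F = min(a, b) on (0.05, 0.61) = 0.05
  ~(B & F) = 1 − 0.05 = 0.95
  (D & (D & F)) | ~(B & F) = max(a, b) on (0.38, 0.95) = 0.95
  ~((D & (D & F)) | ~(B & F)) = 1 − 0.95 = 0.05
  → value = 0.0500
|0.0278 − 0.0500| = 0.022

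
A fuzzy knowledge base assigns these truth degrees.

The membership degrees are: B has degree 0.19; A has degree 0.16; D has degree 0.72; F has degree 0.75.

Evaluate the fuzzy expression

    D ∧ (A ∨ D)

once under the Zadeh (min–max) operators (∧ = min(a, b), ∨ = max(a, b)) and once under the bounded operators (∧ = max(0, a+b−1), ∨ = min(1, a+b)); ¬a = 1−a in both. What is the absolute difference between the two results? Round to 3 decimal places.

Under Zadeh (min–max):
  A ∨ D = max(a, b) on (0.16, 0.72) = 0.72
  D ∧ (A ∨ D) = min(a, b) on (0.72, 0.72) = 0.72
  → value = 0.7200
Under bounded:
  A ∨ D = min(1, a+b) on (0.16, 0.72) = 0.88
  D ∧ (A ∨ D) = max(0, a+b−1) on (0.72, 0.88) = 0.60
  → value = 0.6000
|0.7200 − 0.6000| = 0.120

0.120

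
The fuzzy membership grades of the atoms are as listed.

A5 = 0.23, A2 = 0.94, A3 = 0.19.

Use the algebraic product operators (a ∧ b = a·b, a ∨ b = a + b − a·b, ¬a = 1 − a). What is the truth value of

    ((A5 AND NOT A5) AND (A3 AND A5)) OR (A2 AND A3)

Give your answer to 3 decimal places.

NOT A5 = 1 − 0.2300 = 0.7700
A5 AND NOT A5 = a·b on (0.2300, 0.7700) = 0.1771
A3 AND A5 = a·b on (0.1900, 0.2300) = 0.0437
(A5 AND NOT A5) AND (A3 AND A5) = a·b on (0.1771, 0.0437) = 0.0077
A2 AND A3 = a·b on (0.9400, 0.1900) = 0.1786
((A5 AND NOT A5) AND (A3 AND A5)) OR (A2 AND A3) = a + b − a·b on (0.0077, 0.1786) = 0.1850

0.185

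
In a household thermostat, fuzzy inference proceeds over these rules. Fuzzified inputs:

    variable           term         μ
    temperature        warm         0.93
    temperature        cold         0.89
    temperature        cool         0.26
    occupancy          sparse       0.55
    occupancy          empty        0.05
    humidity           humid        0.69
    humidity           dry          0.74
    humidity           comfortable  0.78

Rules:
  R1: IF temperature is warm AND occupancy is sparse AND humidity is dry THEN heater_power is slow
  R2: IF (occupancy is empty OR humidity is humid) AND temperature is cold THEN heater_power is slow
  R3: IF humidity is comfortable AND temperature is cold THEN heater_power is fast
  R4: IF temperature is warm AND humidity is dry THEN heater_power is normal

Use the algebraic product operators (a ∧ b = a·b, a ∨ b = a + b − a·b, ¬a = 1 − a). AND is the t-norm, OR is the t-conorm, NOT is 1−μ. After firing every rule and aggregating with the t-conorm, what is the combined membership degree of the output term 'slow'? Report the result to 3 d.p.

R1: warm=0.93, sparse=0.55, dry=0.74; AND[a·b] → w = 0.3785
R2: (empty=0.05 OR humid=0.69) = 0.7055; AND[a·b] with cold=0.89 → w = 0.6279
R3: comfortable=0.78, cold=0.89; AND[a·b] → w = 0.6942
R4: warm=0.93, dry=0.74; AND[a·b] → w = 0.6882
Rules with consequent 'slow': {R1, R2} → strengths 0.3785, 0.6279
Aggregate via t-conorm [a + b − a·b]: 0.7687

0.769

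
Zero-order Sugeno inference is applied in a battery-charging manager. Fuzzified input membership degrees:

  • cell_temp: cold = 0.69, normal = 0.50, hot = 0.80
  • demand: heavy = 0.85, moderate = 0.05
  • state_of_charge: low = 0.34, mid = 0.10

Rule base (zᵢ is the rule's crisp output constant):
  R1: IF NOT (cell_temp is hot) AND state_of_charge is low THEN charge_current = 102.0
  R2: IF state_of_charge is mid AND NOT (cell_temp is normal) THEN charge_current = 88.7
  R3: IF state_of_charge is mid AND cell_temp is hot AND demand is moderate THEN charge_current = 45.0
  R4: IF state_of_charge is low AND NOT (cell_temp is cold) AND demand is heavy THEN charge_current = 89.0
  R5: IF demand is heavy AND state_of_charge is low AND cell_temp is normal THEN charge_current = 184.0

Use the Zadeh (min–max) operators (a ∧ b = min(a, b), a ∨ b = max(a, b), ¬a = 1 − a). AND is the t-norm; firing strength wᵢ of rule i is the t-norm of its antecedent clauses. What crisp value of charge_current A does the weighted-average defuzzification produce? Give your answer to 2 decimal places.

R1 (z=102.0): ¬hot=1−0.80=0.20, low=0.34; AND[min(a, b)] → w = 0.20
R2 (z=88.7): mid=0.10, ¬normal=1−0.50=0.50; AND[min(a, b)] → w = 0.10
R3 (z=45.0): mid=0.10, hot=0.80, moderate=0.05; AND[min(a, b)] → w = 0.05
R4 (z=89.0): low=0.34, ¬cold=1−0.69=0.31, heavy=0.85; AND[min(a, b)] → w = 0.31
R5 (z=184.0): heavy=0.85, low=0.34, normal=0.50; AND[min(a, b)] → w = 0.34
Weighted average = (0.20·102.0 + 0.10·88.7 + 0.05·45.0 + 0.31·89.0 + 0.34·184.0) / (0.20 + 0.10 + 0.05 + 0.31 + 0.34)
  = 121.6700 / 1.0000 = 121.67

121.67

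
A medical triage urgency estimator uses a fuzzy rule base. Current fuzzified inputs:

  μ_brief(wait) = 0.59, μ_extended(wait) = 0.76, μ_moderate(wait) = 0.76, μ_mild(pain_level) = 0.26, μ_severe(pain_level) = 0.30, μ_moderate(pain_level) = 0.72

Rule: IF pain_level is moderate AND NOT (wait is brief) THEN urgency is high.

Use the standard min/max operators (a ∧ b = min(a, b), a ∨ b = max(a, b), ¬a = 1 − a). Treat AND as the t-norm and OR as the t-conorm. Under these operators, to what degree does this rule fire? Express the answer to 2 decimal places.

0.41

firing strength: moderate=0.72, ¬brief=1−0.59=0.41; AND[min(a, b)] → w = 0.41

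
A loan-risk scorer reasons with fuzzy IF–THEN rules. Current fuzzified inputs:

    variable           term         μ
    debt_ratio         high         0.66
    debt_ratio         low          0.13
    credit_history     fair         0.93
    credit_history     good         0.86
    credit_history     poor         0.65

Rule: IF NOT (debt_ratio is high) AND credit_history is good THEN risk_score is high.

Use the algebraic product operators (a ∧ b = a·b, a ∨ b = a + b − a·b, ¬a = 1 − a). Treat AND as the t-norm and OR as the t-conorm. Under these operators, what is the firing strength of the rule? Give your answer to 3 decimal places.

firing strength: ¬high=1−0.66=0.34, good=0.86; AND[a·b] → w = 0.2924

0.292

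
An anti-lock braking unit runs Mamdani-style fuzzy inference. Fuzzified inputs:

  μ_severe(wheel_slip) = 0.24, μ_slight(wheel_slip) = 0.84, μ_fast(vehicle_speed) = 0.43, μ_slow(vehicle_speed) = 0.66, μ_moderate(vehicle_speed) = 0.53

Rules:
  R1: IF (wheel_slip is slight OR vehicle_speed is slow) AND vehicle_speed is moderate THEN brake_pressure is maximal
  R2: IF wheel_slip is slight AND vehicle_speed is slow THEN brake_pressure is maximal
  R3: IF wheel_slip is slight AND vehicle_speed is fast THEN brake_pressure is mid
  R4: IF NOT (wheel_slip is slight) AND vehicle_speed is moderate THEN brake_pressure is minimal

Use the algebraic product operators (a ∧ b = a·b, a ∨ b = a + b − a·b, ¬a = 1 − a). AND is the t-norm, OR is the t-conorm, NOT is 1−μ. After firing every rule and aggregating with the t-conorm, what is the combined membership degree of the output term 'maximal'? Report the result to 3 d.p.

0.778

R1: (slight=0.84 OR slow=0.66) = 0.9456; AND[a·b] with moderate=0.53 → w = 0.5012
R2: slight=0.84, slow=0.66; AND[a·b] → w = 0.5544
R3: slight=0.84, fast=0.43; AND[a·b] → w = 0.3612
R4: ¬slight=1−0.84=0.16, moderate=0.53; AND[a·b] → w = 0.0848
Rules with consequent 'maximal': {R1, R2} → strengths 0.5012, 0.5544
Aggregate via t-conorm [a + b − a·b]: 0.7777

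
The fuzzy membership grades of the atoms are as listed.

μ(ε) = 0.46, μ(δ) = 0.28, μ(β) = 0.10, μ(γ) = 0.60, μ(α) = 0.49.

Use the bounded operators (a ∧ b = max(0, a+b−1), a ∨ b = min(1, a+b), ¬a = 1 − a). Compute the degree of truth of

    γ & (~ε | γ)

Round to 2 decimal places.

~ε = 1 − 0.46 = 0.54
~ε | γ = min(1, a+b) on (0.54, 0.60) = 1.00
γ & (~ε | γ) = max(0, a+b−1) on (0.60, 1.00) = 0.60

0.60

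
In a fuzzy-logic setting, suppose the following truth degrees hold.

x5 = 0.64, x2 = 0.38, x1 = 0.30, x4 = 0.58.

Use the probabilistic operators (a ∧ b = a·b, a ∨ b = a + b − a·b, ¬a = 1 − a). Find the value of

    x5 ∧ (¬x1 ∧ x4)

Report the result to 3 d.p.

¬x1 = 1 − 0.3000 = 0.7000
¬x1 ∧ x4 = a·b on (0.7000, 0.5800) = 0.4060
x5 ∧ (¬x1 ∧ x4) = a·b on (0.6400, 0.4060) = 0.2598

0.260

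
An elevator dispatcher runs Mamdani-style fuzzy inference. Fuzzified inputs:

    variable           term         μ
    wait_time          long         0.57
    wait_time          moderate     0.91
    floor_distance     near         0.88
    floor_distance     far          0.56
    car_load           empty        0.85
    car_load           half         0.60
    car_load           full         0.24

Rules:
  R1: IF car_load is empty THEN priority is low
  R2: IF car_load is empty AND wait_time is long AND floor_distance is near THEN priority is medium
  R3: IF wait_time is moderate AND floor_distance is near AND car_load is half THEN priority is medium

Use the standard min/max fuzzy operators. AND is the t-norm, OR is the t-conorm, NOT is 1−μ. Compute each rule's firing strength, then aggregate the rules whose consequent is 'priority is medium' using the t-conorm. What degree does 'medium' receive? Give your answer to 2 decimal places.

R1: empty=0.85 → w = 0.85
R2: empty=0.85, long=0.57, near=0.88; AND[min(a, b)] → w = 0.57
R3: moderate=0.91, near=0.88, half=0.60; AND[min(a, b)] → w = 0.60
Rules with consequent 'medium': {R2, R3} → strengths 0.57, 0.60
Aggregate via t-conorm [max(a, b)]: 0.60

0.60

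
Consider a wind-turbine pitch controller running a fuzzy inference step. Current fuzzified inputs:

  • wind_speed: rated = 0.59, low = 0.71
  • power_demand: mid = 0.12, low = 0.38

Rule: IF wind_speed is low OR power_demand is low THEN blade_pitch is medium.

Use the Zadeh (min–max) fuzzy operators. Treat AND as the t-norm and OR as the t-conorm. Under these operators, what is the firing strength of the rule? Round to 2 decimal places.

0.71

firing strength: low=0.71, low=0.38; OR[max(a, b)] → w = 0.71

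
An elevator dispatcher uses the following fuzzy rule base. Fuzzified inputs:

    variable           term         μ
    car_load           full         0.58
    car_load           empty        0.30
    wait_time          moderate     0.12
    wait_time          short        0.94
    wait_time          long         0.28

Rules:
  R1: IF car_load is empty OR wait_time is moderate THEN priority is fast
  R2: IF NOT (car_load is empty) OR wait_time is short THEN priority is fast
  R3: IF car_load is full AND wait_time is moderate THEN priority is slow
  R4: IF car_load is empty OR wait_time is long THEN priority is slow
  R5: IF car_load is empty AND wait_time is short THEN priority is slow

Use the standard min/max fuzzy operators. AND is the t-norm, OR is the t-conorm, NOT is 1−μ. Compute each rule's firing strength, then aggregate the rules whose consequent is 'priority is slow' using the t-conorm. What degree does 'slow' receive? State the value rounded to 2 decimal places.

0.30

R1: empty=0.30, moderate=0.12; OR[max(a, b)] → w = 0.30
R2: ¬empty=1−0.30=0.70, short=0.94; OR[max(a, b)] → w = 0.94
R3: full=0.58, moderate=0.12; AND[min(a, b)] → w = 0.12
R4: empty=0.30, long=0.28; OR[max(a, b)] → w = 0.30
R5: empty=0.30, short=0.94; AND[min(a, b)] → w = 0.30
Rules with consequent 'slow': {R3, R4, R5} → strengths 0.12, 0.30, 0.30
Aggregate via t-conorm [max(a, b)]: 0.30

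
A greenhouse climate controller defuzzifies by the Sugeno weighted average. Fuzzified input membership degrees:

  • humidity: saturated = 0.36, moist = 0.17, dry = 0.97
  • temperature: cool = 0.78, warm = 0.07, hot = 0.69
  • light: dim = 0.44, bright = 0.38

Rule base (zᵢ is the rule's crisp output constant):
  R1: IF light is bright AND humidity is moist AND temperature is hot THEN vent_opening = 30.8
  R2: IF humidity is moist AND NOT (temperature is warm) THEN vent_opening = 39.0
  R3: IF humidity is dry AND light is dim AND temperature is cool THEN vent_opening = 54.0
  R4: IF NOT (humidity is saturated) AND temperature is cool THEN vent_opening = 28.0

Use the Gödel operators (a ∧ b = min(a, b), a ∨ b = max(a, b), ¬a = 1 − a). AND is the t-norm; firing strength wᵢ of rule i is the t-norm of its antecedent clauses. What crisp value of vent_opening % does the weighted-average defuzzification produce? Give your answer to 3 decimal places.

R1 (z=30.8): bright=0.38, moist=0.17, hot=0.69; AND[min(a, b)] → w = 0.17
R2 (z=39.0): moist=0.17, ¬warm=1−0.07=0.93; AND[min(a, b)] → w = 0.17
R3 (z=54.0): dry=0.97, dim=0.44, cool=0.78; AND[min(a, b)] → w = 0.44
R4 (z=28.0): ¬saturated=1−0.36=0.64, cool=0.78; AND[min(a, b)] → w = 0.64
Weighted average = (0.17·30.8 + 0.17·39.0 + 0.44·54.0 + 0.64·28.0) / (0.17 + 0.17 + 0.44 + 0.64)
  = 53.5460 / 1.4200 = 37.708

37.708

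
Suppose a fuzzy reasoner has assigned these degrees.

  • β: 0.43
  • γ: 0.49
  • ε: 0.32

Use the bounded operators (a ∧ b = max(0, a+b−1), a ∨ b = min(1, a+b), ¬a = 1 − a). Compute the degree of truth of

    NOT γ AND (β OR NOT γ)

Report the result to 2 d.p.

NOT γ = 1 − 0.49 = 0.51
NOT γ = 1 − 0.49 = 0.51
β OR NOT γ = min(1, a+b) on (0.43, 0.51) = 0.94
NOT γ AND (β OR NOT γ) = max(0, a+b−1) on (0.51, 0.94) = 0.45

0.45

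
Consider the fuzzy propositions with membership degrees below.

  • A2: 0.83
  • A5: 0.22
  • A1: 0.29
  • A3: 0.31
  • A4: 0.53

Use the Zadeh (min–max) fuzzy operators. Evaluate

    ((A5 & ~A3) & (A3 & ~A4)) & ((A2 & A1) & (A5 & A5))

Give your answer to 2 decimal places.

0.22

~A3 = 1 − 0.31 = 0.69
A5 & ~A3 = min(a, b) on (0.22, 0.69) = 0.22
~A4 = 1 − 0.53 = 0.47
A3 & ~A4 = min(a, b) on (0.31, 0.47) = 0.31
(A5 & ~A3) & (A3 & ~A4) = min(a, b) on (0.22, 0.31) = 0.22
A2 & A1 = min(a, b) on (0.83, 0.29) = 0.29
A5 & A5 = min(a, b) on (0.22, 0.22) = 0.22
(A2 & A1) & (A5 & A5) = min(a, b) on (0.29, 0.22) = 0.22
((A5 & ~A3) & (A3 & ~A4)) & ((A2 & A1) & (A5 & A5)) = min(a, b) on (0.22, 0.22) = 0.22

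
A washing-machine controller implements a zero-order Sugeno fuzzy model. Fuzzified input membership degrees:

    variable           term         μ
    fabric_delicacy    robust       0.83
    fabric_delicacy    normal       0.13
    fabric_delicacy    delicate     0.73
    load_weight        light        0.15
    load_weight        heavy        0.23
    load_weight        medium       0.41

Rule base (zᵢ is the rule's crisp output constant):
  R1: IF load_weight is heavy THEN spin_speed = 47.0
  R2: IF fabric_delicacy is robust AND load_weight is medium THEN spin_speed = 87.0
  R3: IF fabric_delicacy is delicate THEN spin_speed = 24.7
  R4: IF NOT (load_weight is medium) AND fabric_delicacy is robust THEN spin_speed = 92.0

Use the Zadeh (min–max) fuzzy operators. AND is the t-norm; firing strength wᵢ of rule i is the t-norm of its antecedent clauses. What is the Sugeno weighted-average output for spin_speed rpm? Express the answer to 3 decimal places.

60.608

R1 (z=47.0): heavy=0.23 → w = 0.23
R2 (z=87.0): robust=0.83, medium=0.41; AND[min(a, b)] → w = 0.41
R3 (z=24.7): delicate=0.73 → w = 0.73
R4 (z=92.0): ¬medium=1−0.41=0.59, robust=0.83; AND[min(a, b)] → w = 0.59
Weighted average = (0.23·47.0 + 0.41·87.0 + 0.73·24.7 + 0.59·92.0) / (0.23 + 0.41 + 0.73 + 0.59)
  = 118.7910 / 1.9600 = 60.608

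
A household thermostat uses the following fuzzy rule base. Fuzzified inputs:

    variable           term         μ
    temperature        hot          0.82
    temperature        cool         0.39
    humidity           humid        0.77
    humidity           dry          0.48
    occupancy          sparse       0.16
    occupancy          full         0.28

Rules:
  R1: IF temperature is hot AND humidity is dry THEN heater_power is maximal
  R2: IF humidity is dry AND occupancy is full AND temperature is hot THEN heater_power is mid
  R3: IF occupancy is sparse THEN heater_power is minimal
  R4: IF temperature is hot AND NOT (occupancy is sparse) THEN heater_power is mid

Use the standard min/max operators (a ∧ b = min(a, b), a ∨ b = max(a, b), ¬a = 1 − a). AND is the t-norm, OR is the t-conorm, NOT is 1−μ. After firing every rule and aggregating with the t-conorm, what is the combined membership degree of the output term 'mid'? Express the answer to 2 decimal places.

R1: hot=0.82, dry=0.48; AND[min(a, b)] → w = 0.48
R2: dry=0.48, full=0.28, hot=0.82; AND[min(a, b)] → w = 0.28
R3: sparse=0.16 → w = 0.16
R4: hot=0.82, ¬sparse=1−0.16=0.84; AND[min(a, b)] → w = 0.82
Rules with consequent 'mid': {R2, R4} → strengths 0.28, 0.82
Aggregate via t-conorm [max(a, b)]: 0.82

0.82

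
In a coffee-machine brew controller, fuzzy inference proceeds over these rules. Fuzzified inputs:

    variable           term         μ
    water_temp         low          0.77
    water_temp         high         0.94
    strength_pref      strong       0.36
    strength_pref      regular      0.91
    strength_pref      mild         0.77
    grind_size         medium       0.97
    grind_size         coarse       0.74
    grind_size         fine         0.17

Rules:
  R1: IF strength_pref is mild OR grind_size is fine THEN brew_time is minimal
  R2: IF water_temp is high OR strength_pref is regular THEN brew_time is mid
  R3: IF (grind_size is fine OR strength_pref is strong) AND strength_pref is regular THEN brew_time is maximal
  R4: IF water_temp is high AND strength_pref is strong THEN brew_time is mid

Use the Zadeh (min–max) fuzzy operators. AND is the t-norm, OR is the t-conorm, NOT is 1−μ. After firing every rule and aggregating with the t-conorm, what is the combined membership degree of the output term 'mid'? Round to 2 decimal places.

R1: mild=0.77, fine=0.17; OR[max(a, b)] → w = 0.77
R2: high=0.94, regular=0.91; OR[max(a, b)] → w = 0.94
R3: (fine=0.17 OR strong=0.36) = 0.36; AND[min(a, b)] with regular=0.91 → w = 0.36
R4: high=0.94, strong=0.36; AND[min(a, b)] → w = 0.36
Rules with consequent 'mid': {R2, R4} → strengths 0.94, 0.36
Aggregate via t-conorm [max(a, b)]: 0.94

0.94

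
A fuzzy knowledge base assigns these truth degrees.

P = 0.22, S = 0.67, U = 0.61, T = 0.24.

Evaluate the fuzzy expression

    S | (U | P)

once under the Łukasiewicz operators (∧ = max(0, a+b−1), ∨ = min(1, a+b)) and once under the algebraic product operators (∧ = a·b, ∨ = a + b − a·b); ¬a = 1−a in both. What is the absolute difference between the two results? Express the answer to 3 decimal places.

Under Łukasiewicz:
  U | P = min(1, a+b) on (0.61, 0.22) = 0.83
  S | (U | P) = min(1, a+b) on (0.67, 0.83) = 1.00
  → value = 1.0000
Under algebraic product:
  U | P = a + b − a·b on (0.6100, 0.2200) = 0.6958
  S | (U | P) = a + b − a·b on (0.6700, 0.6958) = 0.8996
  → value = 0.8996
|1.0000 − 0.8996| = 0.100

0.100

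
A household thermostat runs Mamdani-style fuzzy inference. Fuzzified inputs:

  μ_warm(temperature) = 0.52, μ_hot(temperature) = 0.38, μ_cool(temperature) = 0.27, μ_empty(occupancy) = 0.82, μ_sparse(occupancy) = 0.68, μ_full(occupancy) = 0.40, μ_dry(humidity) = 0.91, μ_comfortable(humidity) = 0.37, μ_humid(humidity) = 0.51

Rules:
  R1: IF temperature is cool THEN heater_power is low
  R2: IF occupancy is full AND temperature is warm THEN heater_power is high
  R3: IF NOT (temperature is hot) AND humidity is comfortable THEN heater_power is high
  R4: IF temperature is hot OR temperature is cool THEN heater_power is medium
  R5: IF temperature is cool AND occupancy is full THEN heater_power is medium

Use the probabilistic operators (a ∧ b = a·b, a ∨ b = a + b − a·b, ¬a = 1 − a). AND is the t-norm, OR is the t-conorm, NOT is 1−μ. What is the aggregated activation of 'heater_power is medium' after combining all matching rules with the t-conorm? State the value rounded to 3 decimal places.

0.596

R1: cool=0.27 → w = 0.2700
R2: full=0.40, warm=0.52; AND[a·b] → w = 0.2080
R3: ¬hot=1−0.38=0.62, comfortable=0.37; AND[a·b] → w = 0.2294
R4: hot=0.38, cool=0.27; OR[a + b − a·b] → w = 0.5474
R5: cool=0.27, full=0.40; AND[a·b] → w = 0.1080
Rules with consequent 'medium': {R4, R5} → strengths 0.5474, 0.1080
Aggregate via t-conorm [a + b − a·b]: 0.5963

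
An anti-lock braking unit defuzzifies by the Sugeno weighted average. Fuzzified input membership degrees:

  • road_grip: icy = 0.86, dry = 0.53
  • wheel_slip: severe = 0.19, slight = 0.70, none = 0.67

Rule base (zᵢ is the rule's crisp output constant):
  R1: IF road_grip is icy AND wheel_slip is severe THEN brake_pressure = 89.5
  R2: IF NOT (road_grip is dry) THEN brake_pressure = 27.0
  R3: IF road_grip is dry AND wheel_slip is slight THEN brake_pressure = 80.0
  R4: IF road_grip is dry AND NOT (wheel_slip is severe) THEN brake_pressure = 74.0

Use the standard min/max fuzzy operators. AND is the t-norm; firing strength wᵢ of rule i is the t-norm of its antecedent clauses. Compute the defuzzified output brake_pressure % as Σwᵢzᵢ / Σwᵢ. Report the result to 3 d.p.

64.718

R1 (z=89.5): icy=0.86, severe=0.19; AND[min(a, b)] → w = 0.19
R2 (z=27.0): ¬dry=1−0.53=0.47 → w = 0.47
R3 (z=80.0): dry=0.53, slight=0.70; AND[min(a, b)] → w = 0.53
R4 (z=74.0): dry=0.53, ¬severe=1−0.19=0.81; AND[min(a, b)] → w = 0.53
Weighted average = (0.19·89.5 + 0.47·27.0 + 0.53·80.0 + 0.53·74.0) / (0.19 + 0.47 + 0.53 + 0.53)
  = 111.3150 / 1.7200 = 64.718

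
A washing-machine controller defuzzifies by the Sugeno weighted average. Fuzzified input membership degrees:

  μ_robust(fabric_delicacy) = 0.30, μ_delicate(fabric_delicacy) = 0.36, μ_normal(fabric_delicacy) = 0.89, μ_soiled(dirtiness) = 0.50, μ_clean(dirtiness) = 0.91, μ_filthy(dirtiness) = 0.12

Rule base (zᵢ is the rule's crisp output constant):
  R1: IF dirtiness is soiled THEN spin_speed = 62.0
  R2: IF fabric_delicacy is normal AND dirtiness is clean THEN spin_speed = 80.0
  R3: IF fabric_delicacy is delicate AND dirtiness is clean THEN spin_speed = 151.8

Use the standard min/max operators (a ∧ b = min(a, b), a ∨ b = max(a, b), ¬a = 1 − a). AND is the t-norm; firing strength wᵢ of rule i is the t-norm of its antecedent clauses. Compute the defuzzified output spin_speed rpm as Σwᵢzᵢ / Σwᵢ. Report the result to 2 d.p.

R1 (z=62.0): soiled=0.50 → w = 0.50
R2 (z=80.0): normal=0.89, clean=0.91; AND[min(a, b)] → w = 0.89
R3 (z=151.8): delicate=0.36, clean=0.91; AND[min(a, b)] → w = 0.36
Weighted average = (0.50·62.0 + 0.89·80.0 + 0.36·151.8) / (0.50 + 0.89 + 0.36)
  = 156.8480 / 1.7500 = 89.63

89.63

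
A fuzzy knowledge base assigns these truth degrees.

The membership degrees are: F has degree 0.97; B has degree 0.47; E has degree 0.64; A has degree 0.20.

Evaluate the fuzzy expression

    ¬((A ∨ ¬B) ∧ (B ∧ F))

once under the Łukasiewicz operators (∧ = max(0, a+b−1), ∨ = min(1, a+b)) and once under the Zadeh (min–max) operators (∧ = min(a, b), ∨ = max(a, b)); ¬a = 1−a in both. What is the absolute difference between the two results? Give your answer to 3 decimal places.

0.300

Under Łukasiewicz:
  ¬B = 1 − 0.47 = 0.53
  A ∨ ¬B = min(1, a+b) on (0.20, 0.53) = 0.73
  B ∧ F = max(0, a+b−1) on (0.47, 0.97) = 0.44
  (A ∨ ¬B) ∧ (B ∧ F) = max(0, a+b−1) on (0.73, 0.44) = 0.17
  ¬((A ∨ ¬B) ∧ (B ∧ F)) = 1 − 0.17 = 0.83
  → value = 0.8300
Under Zadeh (min–max):
  ¬B = 1 − 0.47 = 0.53
  A ∨ ¬B = max(a, b) on (0.20, 0.53) = 0.53
  B ∧ F = min(a, b) on (0.47, 0.97) = 0.47
  (A ∨ ¬B) ∧ (B ∧ F) = min(a, b) on (0.53, 0.47) = 0.47
  ¬((A ∨ ¬B) ∧ (B ∧ F)) = 1 − 0.47 = 0.53
  → value = 0.5300
|0.8300 − 0.5300| = 0.300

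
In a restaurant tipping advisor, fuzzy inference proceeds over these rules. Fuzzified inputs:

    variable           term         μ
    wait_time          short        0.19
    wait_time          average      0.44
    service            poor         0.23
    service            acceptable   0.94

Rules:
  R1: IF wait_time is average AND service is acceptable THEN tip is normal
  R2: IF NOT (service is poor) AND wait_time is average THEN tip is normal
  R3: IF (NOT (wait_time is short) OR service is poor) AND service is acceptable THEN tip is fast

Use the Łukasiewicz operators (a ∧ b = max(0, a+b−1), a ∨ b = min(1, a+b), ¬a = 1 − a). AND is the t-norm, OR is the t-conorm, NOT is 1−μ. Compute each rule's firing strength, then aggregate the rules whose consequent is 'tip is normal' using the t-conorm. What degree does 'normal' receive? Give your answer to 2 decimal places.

R1: average=0.44, acceptable=0.94; AND[max(0, a+b−1)] → w = 0.38
R2: ¬poor=1−0.23=0.77, average=0.44; AND[max(0, a+b−1)] → w = 0.21
R3: (¬short=1−0.19=0.81 OR poor=0.23) = 1.00; AND[max(0, a+b−1)] with acceptable=0.94 → w = 0.94
Rules with consequent 'normal': {R1, R2} → strengths 0.38, 0.21
Aggregate via t-conorm [min(1, a+b)]: 0.59

0.59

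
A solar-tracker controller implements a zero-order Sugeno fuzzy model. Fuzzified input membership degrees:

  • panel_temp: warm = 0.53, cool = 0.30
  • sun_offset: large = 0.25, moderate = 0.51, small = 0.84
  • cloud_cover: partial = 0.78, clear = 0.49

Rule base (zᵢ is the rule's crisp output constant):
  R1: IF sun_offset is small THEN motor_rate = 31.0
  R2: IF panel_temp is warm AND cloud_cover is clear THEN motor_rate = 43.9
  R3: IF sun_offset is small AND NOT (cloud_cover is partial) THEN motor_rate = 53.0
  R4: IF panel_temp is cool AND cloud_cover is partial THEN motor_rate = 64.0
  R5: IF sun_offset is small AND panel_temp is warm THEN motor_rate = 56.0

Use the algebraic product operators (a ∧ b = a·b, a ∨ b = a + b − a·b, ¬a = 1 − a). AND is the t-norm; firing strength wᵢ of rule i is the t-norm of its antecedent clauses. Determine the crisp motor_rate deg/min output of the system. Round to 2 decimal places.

44.38

R1 (z=31.0): small=0.84 → w = 0.8400
R2 (z=43.9): warm=0.53, clear=0.49; AND[a·b] → w = 0.2597
R3 (z=53.0): small=0.84, ¬partial=1−0.78=0.22; AND[a·b] → w = 0.1848
R4 (z=64.0): cool=0.30, partial=0.78; AND[a·b] → w = 0.2340
R5 (z=56.0): small=0.84, warm=0.53; AND[a·b] → w = 0.4452
Weighted average = (0.8400·31.0 + 0.2597·43.9 + 0.1848·53.0 + 0.2340·64.0 + 0.4452·56.0) / (0.8400 + 0.2597 + 0.1848 + 0.2340 + 0.4452)
  = 87.1424 / 1.9637 = 44.38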